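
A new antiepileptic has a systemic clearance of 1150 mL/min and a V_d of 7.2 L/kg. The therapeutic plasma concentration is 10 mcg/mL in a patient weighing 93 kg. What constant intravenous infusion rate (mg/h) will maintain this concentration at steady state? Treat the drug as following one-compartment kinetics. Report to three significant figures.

CL = 1150 mL/min = 1150 × 0.06 = 69.00 L/h
Maintenance depends on clearance, not Vd — rate in must match rate out.
R₀ = 69.00 × 10 = 690.0 mg/h

690 mg/h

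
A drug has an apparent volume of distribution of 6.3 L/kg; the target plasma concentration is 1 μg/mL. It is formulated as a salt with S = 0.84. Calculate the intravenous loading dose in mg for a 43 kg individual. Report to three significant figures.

323 mg

Vd = 6.3 L/kg × 43 kg = 270.9 L
LD = Vd × C / S = 270.9 × 1.000 / 0.84 = 322.5 mg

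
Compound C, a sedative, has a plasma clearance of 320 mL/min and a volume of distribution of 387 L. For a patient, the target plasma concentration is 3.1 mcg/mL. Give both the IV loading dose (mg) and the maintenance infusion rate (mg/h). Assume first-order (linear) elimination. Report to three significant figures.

Loading: fill Vd to C_target → 387.0 L × 3.1 mg/L = 1200 mg
CL = 320 mL/min = 320 × 0.06 = 19.20 L/h
Maintenance infusion rate = CL × Css = 19.20 × 3.1 = 59.52 mg/h

(a) 1200 mg; (b) 59.5 mg/h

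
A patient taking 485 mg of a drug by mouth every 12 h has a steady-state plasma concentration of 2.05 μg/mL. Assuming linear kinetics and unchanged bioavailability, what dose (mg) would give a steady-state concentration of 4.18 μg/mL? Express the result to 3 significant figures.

With linear kinetics, Css is proportional to dose rate (D/τ) at fixed clearance.
D₂ = D₁ × (Css,target / Css,current) = 485 × 4.18/2.05 = 988.9 mg

989 mg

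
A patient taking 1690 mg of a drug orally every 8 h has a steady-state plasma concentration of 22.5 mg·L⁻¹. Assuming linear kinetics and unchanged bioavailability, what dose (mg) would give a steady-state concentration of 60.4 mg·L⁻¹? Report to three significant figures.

With linear kinetics, Css is proportional to dose rate (D/τ) at fixed clearance.
D₂ = D₁ × (Css,target / Css,current) = 1690 × 60.4/22.5 = 4537 mg

4540 mg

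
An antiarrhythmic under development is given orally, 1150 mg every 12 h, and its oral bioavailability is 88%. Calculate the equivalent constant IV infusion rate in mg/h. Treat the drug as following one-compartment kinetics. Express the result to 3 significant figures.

84.3 mg/h

Equivalent systemic input: infusion rate = F·D/τ.
Rate = 0.88 × 1150 / 12 = 84.33 mg/h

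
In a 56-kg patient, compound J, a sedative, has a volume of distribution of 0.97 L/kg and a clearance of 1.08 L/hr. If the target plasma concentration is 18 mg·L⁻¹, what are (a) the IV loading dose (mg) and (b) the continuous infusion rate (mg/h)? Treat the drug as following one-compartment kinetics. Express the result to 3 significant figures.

(a) 978 mg; (b) 19.4 mg/h

Total Vd = 0.97 × 56 = 54.32 L
Loading: fill Vd to C_target → 54.32 L × 18 mg/L = 977.8 mg
Maintenance: replace elimination → rate = CL × Css = 1.080 × 18 = 19.44 mg/h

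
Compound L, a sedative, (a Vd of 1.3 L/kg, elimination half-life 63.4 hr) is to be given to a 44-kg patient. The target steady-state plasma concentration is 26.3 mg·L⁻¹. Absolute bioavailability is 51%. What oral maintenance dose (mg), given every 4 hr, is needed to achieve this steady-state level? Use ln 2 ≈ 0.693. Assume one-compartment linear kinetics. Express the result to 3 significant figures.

129 mg

Vd(total) = 44 kg × 1.3 L/kg = 57.20 L
k = 0.693/63.4 = 0.01093 h⁻¹, so CL = k·Vd = 0.01093 × 57.20 = 0.6252 L/h
D = CL × Css × τ / F = 0.6252 × 26.3 × 4 / 0.51 = 129.0 mg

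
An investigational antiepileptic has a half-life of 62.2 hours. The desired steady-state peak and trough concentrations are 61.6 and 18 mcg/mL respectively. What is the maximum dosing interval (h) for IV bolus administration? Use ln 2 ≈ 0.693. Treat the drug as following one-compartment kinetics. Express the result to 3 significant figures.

k = 0.693 / t½ = 0.693 / 62.2 = 0.01114 h⁻¹
Between IV bolus doses, concentration decays as C = C₀·e^(−kτ), so C_peak/C_trough = e^(kτ).
τ_max = ln(C_peak/C_trough) / k = ln(61.6/18) / 0.01114 = 1.230 / 0.01114 = 110.4 h

110 h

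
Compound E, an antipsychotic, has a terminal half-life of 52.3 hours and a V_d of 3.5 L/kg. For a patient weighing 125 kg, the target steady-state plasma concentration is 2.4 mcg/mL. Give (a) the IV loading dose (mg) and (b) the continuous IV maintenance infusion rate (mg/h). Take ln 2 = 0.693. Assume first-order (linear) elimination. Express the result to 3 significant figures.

Total Vd = 3.5 × 125 = 437.5 L
LD = Vd × C = 437.5 × 2.4 = 1050 mg
CL = 0.693 × Vd / t½ = 0.693 × 437.5 / 52.3 = 5.797 L/h
Infusion rate = CL × Css = 5.797 × 2.4 = 13.91 mg/h

(a) 1050 mg; (b) 13.9 mg/h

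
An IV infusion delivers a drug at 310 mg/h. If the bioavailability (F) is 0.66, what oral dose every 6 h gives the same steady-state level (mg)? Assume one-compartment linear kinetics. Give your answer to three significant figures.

To maintain the same Css, the systemic dosing rate must be unchanged: F·D/τ = infusion rate.
D = rate × τ / F = 310 × 6 / 0.66 = 2818 mg

2820 mg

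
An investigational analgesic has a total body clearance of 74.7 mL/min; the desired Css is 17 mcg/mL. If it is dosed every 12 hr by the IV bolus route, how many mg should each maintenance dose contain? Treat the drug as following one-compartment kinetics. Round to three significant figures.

CL = 74.7 mL/min × 60/1000 = 4.482 L/h
D = CL × Css × τ = 4.482 × 17 × 12 = 914.3 mg

914 mg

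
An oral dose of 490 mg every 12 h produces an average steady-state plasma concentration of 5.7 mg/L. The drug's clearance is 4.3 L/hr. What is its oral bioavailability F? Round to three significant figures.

F·D/τ = CL·Css at steady state → F = CL·Css·τ / D.
F = 4.3 × 5.7 × 12 / 490 = 0.600

0.600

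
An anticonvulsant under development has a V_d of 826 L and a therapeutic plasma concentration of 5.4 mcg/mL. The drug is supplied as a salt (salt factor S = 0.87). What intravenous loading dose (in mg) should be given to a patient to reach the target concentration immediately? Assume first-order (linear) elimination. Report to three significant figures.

LD = Vd × C / S = 826.0 × 5.400 / 0.87 = 5127 mg

5130 mg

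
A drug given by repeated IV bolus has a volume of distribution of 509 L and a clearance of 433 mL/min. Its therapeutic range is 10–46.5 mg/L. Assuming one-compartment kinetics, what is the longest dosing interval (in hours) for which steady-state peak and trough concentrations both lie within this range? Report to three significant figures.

30.1 h

CL = 433 mL/min = 433 × 0.06 = 25.98 L/h
k = CL / Vd = 25.98 / 509.0 = 0.05104 h⁻¹
Between IV bolus doses, concentration decays as C = C₀·e^(−kτ), so C_peak/C_trough = e^(kτ).
τ_max = ln(C_peak/C_trough) / k = ln(46.5/10) / 0.05104 = 1.537 / 0.05104 = 30.11 h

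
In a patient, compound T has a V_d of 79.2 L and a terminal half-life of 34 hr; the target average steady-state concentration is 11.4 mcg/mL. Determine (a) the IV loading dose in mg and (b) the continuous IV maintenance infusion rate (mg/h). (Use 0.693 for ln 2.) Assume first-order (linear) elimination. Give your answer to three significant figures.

(a) 903 mg; (b) 18.4 mg/h

LD = Vd × C = 79.20 × 11.4 = 902.9 mg
CL = 0.693 × Vd / t½ = 0.693 × 79.20 / 34 = 1.614 L/h
Infusion rate = CL × Css = 1.614 × 11.4 = 18.40 mg/h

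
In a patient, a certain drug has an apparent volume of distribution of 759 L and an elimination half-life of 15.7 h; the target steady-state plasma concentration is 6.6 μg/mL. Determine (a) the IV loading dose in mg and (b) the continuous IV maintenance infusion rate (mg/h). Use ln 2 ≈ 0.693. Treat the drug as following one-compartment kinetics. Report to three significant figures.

(a) 5010 mg; (b) 221 mg/h

LD = Vd × C = 759.0 × 6.6 = 5009 mg
CL = 0.693 × Vd / t½ = 0.693 × 759.0 / 15.7 = 33.50 L/h
Infusion rate = CL × Css = 33.50 × 6.6 = 221.1 mg/h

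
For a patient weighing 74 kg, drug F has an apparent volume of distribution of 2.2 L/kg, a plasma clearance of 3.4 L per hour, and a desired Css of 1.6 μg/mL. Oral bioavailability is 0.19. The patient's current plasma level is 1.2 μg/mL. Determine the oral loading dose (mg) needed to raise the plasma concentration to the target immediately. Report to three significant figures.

343 mg

Vd(total) = 74 kg × 2.2 L/kg = 162.8 L
Concentration deficit ΔC = 1.6 − 1.2 = 0.4000 mg/L
LD = Vd × ΔC / F = 162.8 × 0.4000 / 0.19 = 342.7 mg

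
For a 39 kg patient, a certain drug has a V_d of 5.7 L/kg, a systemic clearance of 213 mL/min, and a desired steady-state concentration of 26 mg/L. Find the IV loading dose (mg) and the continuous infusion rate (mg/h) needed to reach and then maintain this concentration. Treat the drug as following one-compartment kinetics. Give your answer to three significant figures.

(a) 5780 mg; (b) 332 mg/h

Vd = 5.7 L/kg × 39 kg = 222.3 L
Loading: fill Vd to C_target → 222.3 L × 26 mg/L = 5780 mg
CL = 213 mL/min × 60/1000 = 12.78 L/h
Maintenance: replace elimination → rate = CL × Css = 12.78 × 26 = 332.3 mg/h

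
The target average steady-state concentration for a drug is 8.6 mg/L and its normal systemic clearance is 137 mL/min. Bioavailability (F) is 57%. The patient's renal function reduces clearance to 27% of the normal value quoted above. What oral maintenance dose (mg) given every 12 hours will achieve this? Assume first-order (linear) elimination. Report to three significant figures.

Convert clearance: 137 mL/min × 60 min/h ÷ 1000 mL/L = 8.220 L/h
Patient clearance = 0.27 × 8.220 = 2.219 L/h
At steady state, dose per interval replaces the amount cleared in that interval: F·D/τ = CL·Css.
D = CL × Css × τ / F = 2.219 × 8.6 × 12 / 0.57 = 401.8 mg

402 mg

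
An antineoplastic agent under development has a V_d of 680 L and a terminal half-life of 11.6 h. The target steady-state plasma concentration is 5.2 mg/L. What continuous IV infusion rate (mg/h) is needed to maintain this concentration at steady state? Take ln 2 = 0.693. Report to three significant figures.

211 mg/h

CL = 0.693 × Vd / t½ = 0.693 × 680.0 / 11.6 = 40.62 L/h
Infusion rate = CL × Css = 40.62 × 5.2 = 211.2 mg/h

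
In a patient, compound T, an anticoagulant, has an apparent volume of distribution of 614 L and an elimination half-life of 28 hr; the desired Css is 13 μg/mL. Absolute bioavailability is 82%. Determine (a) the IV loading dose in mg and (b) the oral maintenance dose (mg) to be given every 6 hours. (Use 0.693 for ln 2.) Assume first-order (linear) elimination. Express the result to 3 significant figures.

LD = Vd × C = 614.0 × 13 = 7982 mg
CL = 0.693 × Vd / t½ = 0.693 × 614.0 / 28 = 15.20 L/h
D = CL × Css × τ / F = 15.20 × 13 × 6 / 0.82 = 1446 mg

(a) 7980 mg; (b) 1450 mg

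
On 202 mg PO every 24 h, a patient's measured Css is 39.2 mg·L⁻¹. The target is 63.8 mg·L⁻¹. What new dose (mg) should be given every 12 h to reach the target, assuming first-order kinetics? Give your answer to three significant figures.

For first-order elimination, Css ∝ F·D/(CL·τ); F and CL are unchanged, so Css ∝ D/τ.
D₂ = D₁ × (Css,target / Css,current) × (τ₂/τ₁) = 202 × (63.8/39.2) × (12/24) = 164.4 mg

164 mg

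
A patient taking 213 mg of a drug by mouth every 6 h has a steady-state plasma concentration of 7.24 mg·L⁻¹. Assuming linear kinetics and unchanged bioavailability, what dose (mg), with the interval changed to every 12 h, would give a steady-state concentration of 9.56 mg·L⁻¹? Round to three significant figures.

563 mg

For first-order elimination, Css ∝ F·D/(CL·τ); F and CL are unchanged, so Css ∝ D/τ.
D₂ = D₁ × (Css,target / Css,current) × (τ₂/τ₁) = 213 × (9.56/7.24) × (12/6) = 562.5 mg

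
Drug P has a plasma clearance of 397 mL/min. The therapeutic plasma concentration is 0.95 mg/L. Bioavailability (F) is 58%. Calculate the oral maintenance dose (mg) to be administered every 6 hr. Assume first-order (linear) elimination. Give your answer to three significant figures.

234 mg

CL = 397 mL/min = 397 × 0.06 = 23.82 L/h
D = CL × Css × τ / F = 23.82 × 0.95 × 6 / 0.58 = 234.1 mg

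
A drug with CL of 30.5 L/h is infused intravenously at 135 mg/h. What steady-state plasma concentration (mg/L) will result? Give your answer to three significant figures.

Css = rate / CL = 135 / 30.50 = 4.426 mg/L

4.43 mg/L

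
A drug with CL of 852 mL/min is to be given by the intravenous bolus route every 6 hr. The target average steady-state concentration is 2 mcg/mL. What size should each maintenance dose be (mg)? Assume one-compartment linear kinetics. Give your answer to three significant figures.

Convert clearance: 852 mL/min × 60 min/h ÷ 1000 mL/L = 51.12 L/h
D = CL × Css × τ = 51.12 × 2 × 6 = 613.4 mg

613 mg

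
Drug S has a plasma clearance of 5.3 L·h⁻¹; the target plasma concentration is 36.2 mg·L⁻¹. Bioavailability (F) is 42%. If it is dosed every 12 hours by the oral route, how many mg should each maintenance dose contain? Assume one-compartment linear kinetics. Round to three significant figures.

At steady state, dose per interval replaces the amount cleared in that interval: F·D/τ = CL·Css.
D = CL × Css × τ / F = 5.300 × 36.2 × 12 / 0.42 = 5482 mg

5480 mg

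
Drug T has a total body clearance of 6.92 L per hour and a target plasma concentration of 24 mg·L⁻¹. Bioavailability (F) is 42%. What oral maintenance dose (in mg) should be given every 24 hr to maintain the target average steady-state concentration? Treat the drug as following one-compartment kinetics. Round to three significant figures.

D = CL × Css × τ / F = 6.920 × 24 × 24 / 0.42 = 9490 mg

9490 mg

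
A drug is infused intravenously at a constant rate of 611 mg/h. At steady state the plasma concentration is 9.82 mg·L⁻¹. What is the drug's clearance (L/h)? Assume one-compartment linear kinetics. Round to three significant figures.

At steady state, infusion rate = CL × Css, so CL = rate / Css.
CL = 611 / 9.82 = 62.22 L/h

62.2 L/h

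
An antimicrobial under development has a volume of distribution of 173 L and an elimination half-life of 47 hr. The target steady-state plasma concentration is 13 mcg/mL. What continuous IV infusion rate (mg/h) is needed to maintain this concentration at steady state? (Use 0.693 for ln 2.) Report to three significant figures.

CL = 0.693 × Vd / t½ = 0.693 × 173.0 / 47 = 2.551 L/h
Infusion rate = CL × Css = 2.551 × 13 = 33.16 mg/h

33.2 mg/h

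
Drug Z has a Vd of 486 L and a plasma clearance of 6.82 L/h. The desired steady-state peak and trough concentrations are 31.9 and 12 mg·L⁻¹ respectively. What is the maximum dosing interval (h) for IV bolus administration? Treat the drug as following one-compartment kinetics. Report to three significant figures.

69.7 h

k = CL / Vd = 6.820 / 486.0 = 0.01403 h⁻¹
Between IV bolus doses, concentration decays as C = C₀·e^(−kτ), so C_peak/C_trough = e^(kτ).
τ_max = ln(C_peak/C_trough) / k = ln(31.9/12) / 0.01403 = 0.9777 / 0.01403 = 69.69 h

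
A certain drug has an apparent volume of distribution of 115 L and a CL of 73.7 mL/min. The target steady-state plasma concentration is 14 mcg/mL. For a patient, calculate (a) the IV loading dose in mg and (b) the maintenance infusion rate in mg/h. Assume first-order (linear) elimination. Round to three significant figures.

(a) 1610 mg; (b) 61.9 mg/h

Loading: fill Vd to C_target → 115.0 L × 14 mg/L = 1610 mg
CL = 73.7 mL/min = 73.7 × 0.06 = 4.422 L/h
Maintenance infusion rate = CL × Css = 4.422 × 14 = 61.91 mg/h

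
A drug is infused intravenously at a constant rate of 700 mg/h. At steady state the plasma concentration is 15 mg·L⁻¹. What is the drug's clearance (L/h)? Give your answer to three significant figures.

At steady state, infusion rate = CL × Css, so CL = rate / Css.
CL = 700 / 15 = 46.67 L/h

46.7 L/h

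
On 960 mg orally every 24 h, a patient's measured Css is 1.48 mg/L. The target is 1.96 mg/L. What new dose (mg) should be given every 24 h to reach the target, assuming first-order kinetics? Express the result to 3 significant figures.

1270 mg

For first-order elimination, Css ∝ F·D/(CL·τ); F and CL are unchanged, so Css ∝ D/τ.
D₂ = D₁ × (Css,target / Css,current) = 960 × 1.96/1.48 = 1271 mg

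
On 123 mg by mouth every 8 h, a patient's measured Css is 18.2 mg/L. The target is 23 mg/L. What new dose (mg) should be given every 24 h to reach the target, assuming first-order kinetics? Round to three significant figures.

466 mg

With linear kinetics, Css is proportional to dose rate (D/τ) at fixed clearance.
D₂ = D₁ × (Css,target / Css,current) × (τ₂/τ₁) = 123 × (23/18.2) × (24/8) = 466.3 mg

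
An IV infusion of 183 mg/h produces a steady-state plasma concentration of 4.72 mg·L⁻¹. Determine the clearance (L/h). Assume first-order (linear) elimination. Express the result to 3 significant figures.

38.8 L/h

At steady state, infusion rate = CL × Css, so CL = rate / Css.
CL = 183 / 4.72 = 38.77 L/h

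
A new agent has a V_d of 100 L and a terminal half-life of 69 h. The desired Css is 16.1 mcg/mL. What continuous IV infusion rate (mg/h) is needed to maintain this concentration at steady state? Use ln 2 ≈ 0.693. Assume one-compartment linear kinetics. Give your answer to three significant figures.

CL = 0.693 × Vd / t½ = 0.693 × 100.0 / 69 = 1.004 L/h
Infusion rate = CL × Css = 1.004 × 16.1 = 16.16 mg/h

16.2 mg/h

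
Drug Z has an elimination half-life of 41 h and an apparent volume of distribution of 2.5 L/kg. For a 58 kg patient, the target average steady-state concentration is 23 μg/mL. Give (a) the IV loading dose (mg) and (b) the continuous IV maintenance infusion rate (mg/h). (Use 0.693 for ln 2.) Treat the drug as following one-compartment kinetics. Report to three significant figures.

(a) 3340 mg; (b) 56.4 mg/h

Total Vd = 2.5 × 58 = 145.0 L
LD = Vd × C = 145.0 × 23 = 3335 mg
CL = 0.693 × Vd / t½ = 0.693 × 145.0 / 41 = 2.451 L/h
Infusion rate = CL × Css = 2.451 × 23 = 56.37 mg/h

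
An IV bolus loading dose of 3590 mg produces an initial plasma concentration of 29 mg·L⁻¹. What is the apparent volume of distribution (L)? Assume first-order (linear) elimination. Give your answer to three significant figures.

124 L

Immediately after an IV bolus, C₀ = Dose / Vd, so Vd = Dose / C₀.
Vd = 3590 / 29 = 123.8 L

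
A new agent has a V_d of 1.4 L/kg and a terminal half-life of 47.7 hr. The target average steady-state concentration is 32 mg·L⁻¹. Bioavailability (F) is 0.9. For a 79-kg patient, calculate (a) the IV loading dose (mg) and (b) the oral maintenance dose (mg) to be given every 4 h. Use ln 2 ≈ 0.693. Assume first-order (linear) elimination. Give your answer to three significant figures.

Vd(total) = 79 kg × 1.4 L/kg = 110.6 L
LD = Vd × C = 110.6 × 32 = 3539 mg
CL = 0.693 × Vd / t½ = 0.693 × 110.6 / 47.7 = 1.607 L/h
D = CL × Css × τ / F = 1.607 × 32 × 4 / 0.9 = 228.6 mg

(a) 3540 mg; (b) 229 mg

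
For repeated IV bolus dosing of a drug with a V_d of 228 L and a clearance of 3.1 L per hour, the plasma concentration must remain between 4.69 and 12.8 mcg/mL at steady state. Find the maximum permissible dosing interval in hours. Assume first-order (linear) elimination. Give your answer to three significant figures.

73.8 h

k = CL / Vd = 3.100 / 228.0 = 0.01360 h⁻¹
Between IV bolus doses, concentration decays as C = C₀·e^(−kτ), so C_peak/C_trough = e^(kτ).
τ_max = ln(C_peak/C_trough) / k = ln(12.8/4.69) / 0.01360 = 1.004 / 0.01360 = 73.82 h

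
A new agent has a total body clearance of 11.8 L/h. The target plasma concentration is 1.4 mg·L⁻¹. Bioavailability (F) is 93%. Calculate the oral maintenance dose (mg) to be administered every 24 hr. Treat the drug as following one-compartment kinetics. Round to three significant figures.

426 mg

At steady state, dose per interval replaces the amount cleared in that interval: F·D/τ = CL·Css.
D = CL × Css × τ / F = 11.80 × 1.4 × 24 / 0.93 = 426.3 mg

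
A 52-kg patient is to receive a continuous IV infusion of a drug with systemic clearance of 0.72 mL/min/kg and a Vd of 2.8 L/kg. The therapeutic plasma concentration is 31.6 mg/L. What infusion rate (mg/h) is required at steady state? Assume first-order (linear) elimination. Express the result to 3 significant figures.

71.0 mg/h

CL = 0.72 mL/min/kg × 52 kg = 37.44 mL/min = 37.44 × 60/1000 = 2.246 L/h
Maintenance depends on clearance, not Vd — rate in must match rate out.
R₀ = 2.246 × 31.6 = 70.97 mg/h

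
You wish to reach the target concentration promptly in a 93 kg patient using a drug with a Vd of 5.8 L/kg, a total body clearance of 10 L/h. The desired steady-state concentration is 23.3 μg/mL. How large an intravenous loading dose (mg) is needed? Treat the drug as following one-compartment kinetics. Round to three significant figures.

12600 mg

Total Vd = 5.8 × 93 = 539.4 L
Loading dose depends on Vd (not clearance): it fills the distribution volume.
LD = Vd × C = 539.4 × 23.30 = 12570 mg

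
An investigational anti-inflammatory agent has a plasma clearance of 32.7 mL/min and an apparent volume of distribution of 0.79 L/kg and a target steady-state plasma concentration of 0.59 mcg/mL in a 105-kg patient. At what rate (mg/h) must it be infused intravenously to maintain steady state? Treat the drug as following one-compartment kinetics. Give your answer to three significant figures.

1.16 mg/h

Convert clearance: 32.7 mL/min × 60 min/h ÷ 1000 mL/L = 1.962 L/h
Vd does not affect the maintenance rate; only clearance governs steady-state input.
R₀ = 1.962 × 0.59 = 1.158 mg/h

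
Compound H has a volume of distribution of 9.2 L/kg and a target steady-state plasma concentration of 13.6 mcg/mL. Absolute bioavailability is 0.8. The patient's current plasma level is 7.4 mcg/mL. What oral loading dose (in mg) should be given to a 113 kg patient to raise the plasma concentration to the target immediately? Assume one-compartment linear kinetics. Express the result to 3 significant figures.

8060 mg

Total Vd = 9.2 × 113 = 1040 L
Concentration deficit ΔC = 13.6 − 7.4 = 6.200 mg/L
LD = Vd × ΔC / F = 1040 × 6.200 / 0.8 = 8060 mg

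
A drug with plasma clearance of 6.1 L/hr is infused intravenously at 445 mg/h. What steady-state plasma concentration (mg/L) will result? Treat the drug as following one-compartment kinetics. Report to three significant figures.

73.0 mg/L

Css = rate / CL = 445 / 6.100 = 72.95 mg/L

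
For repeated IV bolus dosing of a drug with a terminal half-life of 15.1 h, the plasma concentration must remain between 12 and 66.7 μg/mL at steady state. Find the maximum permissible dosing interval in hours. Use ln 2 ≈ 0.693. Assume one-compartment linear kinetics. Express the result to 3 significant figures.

37.4 h

k = 0.693 / t½ = 0.693 / 15.1 = 0.04589 h⁻¹
Between IV bolus doses, concentration decays as C = C₀·e^(−kτ), so C_peak/C_trough = e^(kτ).
τ_max = ln(C_peak/C_trough) / k = ln(66.7/12) / 0.04589 = 1.715 / 0.04589 = 37.37 h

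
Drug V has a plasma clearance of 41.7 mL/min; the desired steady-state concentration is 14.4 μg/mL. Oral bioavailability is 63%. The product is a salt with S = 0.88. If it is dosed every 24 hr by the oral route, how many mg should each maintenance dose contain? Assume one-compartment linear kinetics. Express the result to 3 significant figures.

1560 mg

CL = 41.7 mL/min × 60/1000 = 2.502 L/h
D = CL × Css × τ / F / S = 2.502 × 14.4 × 24 / 0.63 / 0.88 = 1560 mg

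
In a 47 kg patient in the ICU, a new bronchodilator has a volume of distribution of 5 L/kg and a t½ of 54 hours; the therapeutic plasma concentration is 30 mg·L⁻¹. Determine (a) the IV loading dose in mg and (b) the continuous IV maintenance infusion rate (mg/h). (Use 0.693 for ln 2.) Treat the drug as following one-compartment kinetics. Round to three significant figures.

Total Vd = 5 × 47 = 235.0 L
LD = Vd × C = 235.0 × 30 = 7050 mg
CL = 0.693 × Vd / t½ = 0.693 × 235.0 / 54 = 3.016 L/h
Infusion rate = CL × Css = 3.016 × 30 = 90.48 mg/h

(a) 7050 mg; (b) 90.5 mg/h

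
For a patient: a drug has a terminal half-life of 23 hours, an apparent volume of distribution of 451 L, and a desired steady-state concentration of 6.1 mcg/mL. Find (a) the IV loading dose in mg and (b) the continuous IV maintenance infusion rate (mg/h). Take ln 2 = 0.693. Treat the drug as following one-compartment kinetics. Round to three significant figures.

LD = Vd × C = 451.0 × 6.1 = 2751 mg
CL = 0.693 × Vd / t½ = 0.693 × 451.0 / 23 = 13.59 L/h
Infusion rate = CL × Css = 13.59 × 6.1 = 82.90 mg/h

(a) 2750 mg; (b) 82.9 mg/h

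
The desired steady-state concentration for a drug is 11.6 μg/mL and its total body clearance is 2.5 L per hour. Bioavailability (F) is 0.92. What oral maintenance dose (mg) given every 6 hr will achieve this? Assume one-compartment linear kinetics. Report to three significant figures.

D = CL × Css × τ / F = 2.500 × 11.6 × 6 / 0.92 = 189.1 mg

189 mg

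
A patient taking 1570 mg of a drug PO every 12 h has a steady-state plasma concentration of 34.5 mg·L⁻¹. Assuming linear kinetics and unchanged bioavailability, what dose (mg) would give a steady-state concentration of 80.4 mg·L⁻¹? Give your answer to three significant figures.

With linear kinetics, Css is proportional to dose rate (D/τ) at fixed clearance.
D₂ = D₁ × (Css,target / Css,current) = 1570 × 80.4/34.5 = 3659 mg

3660 mg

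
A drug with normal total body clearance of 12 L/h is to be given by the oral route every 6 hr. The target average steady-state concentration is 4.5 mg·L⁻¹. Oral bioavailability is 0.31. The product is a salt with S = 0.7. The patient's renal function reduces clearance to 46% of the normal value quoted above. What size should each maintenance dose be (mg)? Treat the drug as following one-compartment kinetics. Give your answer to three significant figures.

Patient clearance = 0.46 × 12.00 = 5.520 L/h
D = CL × Css × τ / F / S = 5.520 × 4.5 × 6 / 0.31 / 0.7 = 686.8 mg

687 mg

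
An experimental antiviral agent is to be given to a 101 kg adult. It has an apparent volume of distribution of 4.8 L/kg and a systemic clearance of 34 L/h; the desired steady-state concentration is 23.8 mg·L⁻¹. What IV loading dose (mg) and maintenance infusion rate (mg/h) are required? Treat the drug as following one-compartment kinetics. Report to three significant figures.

(a) 11500 mg; (b) 809 mg/h

Total Vd = 4.8 × 101 = 484.8 L
Loading: fill Vd to C_target → 484.8 L × 23.8 mg/L = 11540 mg
Infusion rate = 34.00 L/h × 23.8 mg/L = 809.2 mg/h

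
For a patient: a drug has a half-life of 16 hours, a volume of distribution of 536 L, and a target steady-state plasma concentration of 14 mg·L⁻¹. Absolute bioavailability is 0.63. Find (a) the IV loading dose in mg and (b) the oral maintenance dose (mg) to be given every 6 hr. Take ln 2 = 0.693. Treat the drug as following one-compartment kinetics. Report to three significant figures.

LD = Vd × C = 536.0 × 14 = 7504 mg
CL = 0.693 × Vd / t½ = 0.693 × 536.0 / 16 = 23.22 L/h
D = CL × Css × τ / F = 23.22 × 14 × 6 / 0.63 = 3096 mg

(a) 7500 mg; (b) 3100 mg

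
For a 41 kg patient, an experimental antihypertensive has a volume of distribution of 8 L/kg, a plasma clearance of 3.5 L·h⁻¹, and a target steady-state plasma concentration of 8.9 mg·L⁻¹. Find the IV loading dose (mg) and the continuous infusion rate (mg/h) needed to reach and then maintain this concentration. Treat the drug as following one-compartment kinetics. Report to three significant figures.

(a) 2920 mg; (b) 31.2 mg/h

Vd = 8 L/kg × 41 kg = 328.0 L
LD = Vd · C_target = 328.0 × 8.9 = 2919 mg
Maintenance infusion rate = CL × Css = 3.500 × 8.9 = 31.15 mg/h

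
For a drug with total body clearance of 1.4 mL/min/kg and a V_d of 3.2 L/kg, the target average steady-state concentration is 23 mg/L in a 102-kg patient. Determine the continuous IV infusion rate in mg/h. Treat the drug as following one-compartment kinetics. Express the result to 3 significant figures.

CL = 1.4 mL/min/kg × 102 kg = 142.8 mL/min = 142.8 × 60/1000 = 8.568 L/h
Infusion rate = CL · Css = 8.568 L/h × 23 mg/L = 197.1 mg/h

197 mg/h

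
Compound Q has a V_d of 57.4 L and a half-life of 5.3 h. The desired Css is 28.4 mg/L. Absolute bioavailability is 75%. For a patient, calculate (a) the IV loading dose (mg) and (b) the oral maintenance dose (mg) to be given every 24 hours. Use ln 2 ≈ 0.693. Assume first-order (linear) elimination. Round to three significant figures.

(a) 1630 mg; (b) 6820 mg

LD = Vd × C = 57.40 × 28.4 = 1630 mg
CL = 0.693 × Vd / t½ = 0.693 × 57.40 / 5.3 = 7.505 L/h
D = CL × Css × τ / F = 7.505 × 28.4 × 24 / 0.75 = 6821 mg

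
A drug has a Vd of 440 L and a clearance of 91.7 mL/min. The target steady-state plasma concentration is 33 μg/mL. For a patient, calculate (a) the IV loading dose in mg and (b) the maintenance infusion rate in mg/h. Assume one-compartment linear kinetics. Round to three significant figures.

Loading: fill Vd to C_target → 440.0 L × 33 mg/L = 14520 mg
CL = 91.7 mL/min × 60/1000 = 5.502 L/h
Maintenance infusion rate = CL × Css = 5.502 × 33 = 181.6 mg/h

(a) 14500 mg; (b) 182 mg/h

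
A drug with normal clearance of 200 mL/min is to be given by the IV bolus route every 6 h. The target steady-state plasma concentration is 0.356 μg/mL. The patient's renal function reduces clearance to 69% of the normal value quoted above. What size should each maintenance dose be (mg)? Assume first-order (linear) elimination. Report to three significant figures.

17.7 mg

CL = 200 mL/min × 60/1000 = 12.00 L/h
Patient clearance = 0.69 × 12.00 = 8.280 L/h
D = CL × Css × τ = 8.280 × 0.356 × 6 = 17.69 mg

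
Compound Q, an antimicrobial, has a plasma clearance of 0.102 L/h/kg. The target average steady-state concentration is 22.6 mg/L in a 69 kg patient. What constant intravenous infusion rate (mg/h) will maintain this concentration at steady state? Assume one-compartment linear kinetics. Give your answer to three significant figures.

CL = 0.102 L/h/kg × 69 kg = 7.038 L/h
At steady state, infusion rate equals elimination rate: rate in = CL × Css.
Infusion rate = CL · Css = 7.038 L/h × 22.6 mg/L = 159.1 mg/h

159 mg/h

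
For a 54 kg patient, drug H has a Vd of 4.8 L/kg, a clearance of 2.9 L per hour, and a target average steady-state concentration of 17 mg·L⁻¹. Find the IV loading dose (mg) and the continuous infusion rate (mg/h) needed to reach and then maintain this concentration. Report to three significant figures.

(a) 4410 mg; (b) 49.3 mg/h

Total Vd = 4.8 × 54 = 259.2 L
Loading: fill Vd to C_target → 259.2 L × 17 mg/L = 4406 mg
Infusion rate = 2.900 L/h × 17 mg/L = 49.30 mg/h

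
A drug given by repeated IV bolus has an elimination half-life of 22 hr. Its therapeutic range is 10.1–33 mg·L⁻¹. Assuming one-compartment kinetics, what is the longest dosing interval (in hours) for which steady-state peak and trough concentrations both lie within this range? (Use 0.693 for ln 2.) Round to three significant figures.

k = 0.693 / t½ = 0.693 / 22 = 0.03150 h⁻¹
Between IV bolus doses, concentration decays as C = C₀·e^(−kτ), so C_peak/C_trough = e^(kτ).
τ_max = ln(C_peak/C_trough) / k = ln(33/10.1) / 0.03150 = 1.184 / 0.03150 = 37.59 h

37.6 h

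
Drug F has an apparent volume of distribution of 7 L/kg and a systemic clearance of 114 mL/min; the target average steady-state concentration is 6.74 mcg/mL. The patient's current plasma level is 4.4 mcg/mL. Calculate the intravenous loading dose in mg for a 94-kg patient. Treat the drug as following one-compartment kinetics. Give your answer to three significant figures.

Vd = 7 L/kg × 94 kg = 658.0 L
LD is governed by Vd — clearance does not enter the loading-dose calculation.
Concentration deficit ΔC = 6.74 − 4.4 = 2.340 mg/L
LD = Vd × ΔC = 658.0 × 2.340 = 1540 mg

1540 mg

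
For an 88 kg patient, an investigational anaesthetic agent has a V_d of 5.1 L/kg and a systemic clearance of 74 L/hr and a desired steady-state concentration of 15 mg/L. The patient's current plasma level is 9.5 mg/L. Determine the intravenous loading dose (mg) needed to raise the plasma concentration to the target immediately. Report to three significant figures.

Total Vd = 5.1 × 88 = 448.8 L
Concentration deficit ΔC = 15 − 9.5 = 5.500 mg/L
LD = Vd × ΔC = 448.8 × 5.500 = 2468 mg

2470 mg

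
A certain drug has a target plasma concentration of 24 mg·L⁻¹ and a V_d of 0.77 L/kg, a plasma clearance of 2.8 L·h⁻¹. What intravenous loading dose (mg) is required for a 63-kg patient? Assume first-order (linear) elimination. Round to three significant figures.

Total Vd = 0.77 × 63 = 48.51 L
Loading dose depends on Vd (not clearance): it fills the distribution volume.
LD = Vd × C = 48.51 × 24.00 = 1164 mg

1160 mg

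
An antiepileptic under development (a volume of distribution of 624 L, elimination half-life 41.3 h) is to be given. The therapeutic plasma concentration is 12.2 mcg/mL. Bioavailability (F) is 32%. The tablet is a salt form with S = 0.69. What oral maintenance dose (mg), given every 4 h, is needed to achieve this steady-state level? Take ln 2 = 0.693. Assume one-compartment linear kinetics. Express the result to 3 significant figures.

k = 0.693/41.3 = 0.01678 h⁻¹, so CL = k·Vd = 0.01678 × 624.0 = 10.47 L/h
D = CL × Css × τ / F / S = 10.47 × 12.2 × 4 / 0.32 / 0.69 = 2314 mg

2310 mg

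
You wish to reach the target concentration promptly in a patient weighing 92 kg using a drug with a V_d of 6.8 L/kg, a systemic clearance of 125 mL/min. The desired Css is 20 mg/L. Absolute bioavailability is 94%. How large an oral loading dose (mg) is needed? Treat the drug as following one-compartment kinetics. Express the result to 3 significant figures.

13300 mg

Vd = 6.8 L/kg × 92 kg = 625.6 L
Loading dose depends on Vd (not clearance): it fills the distribution volume.
LD = Vd × C / F = 625.6 × 20.00 / 0.94 = 13310 mg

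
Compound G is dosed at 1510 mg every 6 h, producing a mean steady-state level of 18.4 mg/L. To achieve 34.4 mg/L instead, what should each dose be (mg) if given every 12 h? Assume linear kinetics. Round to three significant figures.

5650 mg

With linear kinetics, Css is proportional to dose rate (D/τ) at fixed clearance.
D₂ = D₁ × (Css,target / Css,current) × (τ₂/τ₁) = 1510 × (34.4/18.4) × (12/6) = 5646 mg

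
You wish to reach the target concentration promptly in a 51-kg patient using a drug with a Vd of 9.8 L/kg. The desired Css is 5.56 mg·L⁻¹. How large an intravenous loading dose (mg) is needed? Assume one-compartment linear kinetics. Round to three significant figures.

Vd(total) = 51 kg × 9.8 L/kg = 499.8 L
LD = Vd × C = 499.8 × 5.560 = 2779 mg

2780 mg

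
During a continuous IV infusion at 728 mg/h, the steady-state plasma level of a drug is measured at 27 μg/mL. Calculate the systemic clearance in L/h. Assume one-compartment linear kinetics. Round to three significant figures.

27.0 L/h

At steady state, infusion rate = CL × Css, so CL = rate / Css.
CL = 728 / 27 = 26.96 L/h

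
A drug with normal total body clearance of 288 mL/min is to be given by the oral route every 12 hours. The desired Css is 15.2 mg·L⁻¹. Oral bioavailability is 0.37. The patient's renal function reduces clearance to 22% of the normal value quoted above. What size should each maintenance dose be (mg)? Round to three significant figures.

1870 mg

Convert clearance: 288 mL/min × 60 min/h ÷ 1000 mL/L = 17.28 L/h
Patient clearance = 0.22 × 17.28 = 3.802 L/h
At steady state, dose per interval replaces the amount cleared in that interval: F·D/τ = CL·Css.
D = CL × Css × τ / F = 3.802 × 15.2 × 12 / 0.37 = 1874 mg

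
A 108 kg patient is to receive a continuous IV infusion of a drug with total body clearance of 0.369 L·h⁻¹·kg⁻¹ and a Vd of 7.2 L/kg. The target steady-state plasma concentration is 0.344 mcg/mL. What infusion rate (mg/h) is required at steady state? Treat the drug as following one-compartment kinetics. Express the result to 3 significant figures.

CL = 0.369 L·h⁻¹·kg⁻¹ × 108 kg = 39.85 L/h
Infusion rate = CL · Css = 39.85 L/h × 0.344 mg/L = 13.71 mg/h

13.7 mg/h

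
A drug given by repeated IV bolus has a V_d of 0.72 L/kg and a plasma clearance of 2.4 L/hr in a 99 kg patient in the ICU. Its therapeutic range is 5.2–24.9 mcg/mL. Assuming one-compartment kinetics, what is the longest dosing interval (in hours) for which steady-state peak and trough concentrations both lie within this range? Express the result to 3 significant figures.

46.5 h

Total Vd = 0.72 × 99 = 71.28 L
k = CL / Vd = 2.400 / 71.28 = 0.03367 h⁻¹
Between IV bolus doses, concentration decays as C = C₀·e^(−kτ), so C_peak/C_trough = e^(kτ).
τ_max = ln(C_peak/C_trough) / k = ln(24.9/5.2) / 0.03367 = 1.566 / 0.03367 = 46.51 h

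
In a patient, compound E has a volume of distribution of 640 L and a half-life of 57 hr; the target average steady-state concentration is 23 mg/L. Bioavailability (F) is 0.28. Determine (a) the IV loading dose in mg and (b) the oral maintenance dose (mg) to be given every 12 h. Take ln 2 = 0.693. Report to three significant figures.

LD = Vd × C = 640.0 × 23 = 14720 mg
CL = 0.693 × Vd / t½ = 0.693 × 640.0 / 57 = 7.781 L/h
D = CL × Css × τ / F = 7.781 × 23 × 12 / 0.28 = 7670 mg

(a) 14700 mg; (b) 7670 mg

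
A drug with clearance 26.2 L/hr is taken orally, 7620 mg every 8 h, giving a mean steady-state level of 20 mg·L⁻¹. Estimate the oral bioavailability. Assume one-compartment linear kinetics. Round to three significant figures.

F·D/τ = CL·Css at steady state → F = CL·Css·τ / D.
F = 26.2 × 20 × 8 / 7620 = 0.550

0.550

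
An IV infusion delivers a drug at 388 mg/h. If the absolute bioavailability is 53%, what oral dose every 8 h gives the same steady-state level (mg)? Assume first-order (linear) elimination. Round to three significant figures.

5860 mg

To maintain the same Css, the systemic dosing rate must be unchanged: F·D/τ = infusion rate.
D = rate × τ / F = 388 × 8 / 0.53 = 5857 mg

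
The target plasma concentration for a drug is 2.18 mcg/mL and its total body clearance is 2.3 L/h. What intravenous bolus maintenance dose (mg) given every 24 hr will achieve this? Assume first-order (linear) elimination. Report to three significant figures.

120 mg

D = CL × Css × τ = 2.300 × 2.18 × 24 = 120.3 mg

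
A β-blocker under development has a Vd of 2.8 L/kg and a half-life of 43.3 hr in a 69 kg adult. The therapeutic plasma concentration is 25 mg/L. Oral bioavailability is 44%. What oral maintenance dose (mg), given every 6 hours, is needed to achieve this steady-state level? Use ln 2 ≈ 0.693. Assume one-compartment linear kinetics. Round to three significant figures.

1050 mg

Vd = 2.8 L/kg × 69 kg = 193.2 L
k = 0.693/43.3 = 0.01600 h⁻¹, so CL = k·Vd = 0.01600 × 193.2 = 3.091 L/h
D = CL × Css × τ / F = 3.091 × 25 × 6 / 0.44 = 1054 mg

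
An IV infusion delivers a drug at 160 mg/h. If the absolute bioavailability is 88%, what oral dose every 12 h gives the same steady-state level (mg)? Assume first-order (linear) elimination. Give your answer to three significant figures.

To maintain the same Css, the systemic dosing rate must be unchanged: F·D/τ = infusion rate.
D = rate × τ / F = 160 × 12 / 0.88 = 2182 mg

2180 mg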